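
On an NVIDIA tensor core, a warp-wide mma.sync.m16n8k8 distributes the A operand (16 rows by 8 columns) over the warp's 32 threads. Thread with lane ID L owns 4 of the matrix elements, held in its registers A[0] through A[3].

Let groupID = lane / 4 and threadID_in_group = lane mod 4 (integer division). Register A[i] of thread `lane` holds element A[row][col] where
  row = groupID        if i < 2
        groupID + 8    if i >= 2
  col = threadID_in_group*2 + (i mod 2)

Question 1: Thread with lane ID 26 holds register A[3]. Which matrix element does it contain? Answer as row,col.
14,5

26: gid=6,tid=2
[3] (6+8,2*2+1) = (14,5)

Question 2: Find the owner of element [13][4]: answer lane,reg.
r: 13->gid=5,r8=1  c: 4->tid=2,i&1=0
L=5*4+2=22  i=1*2+0=2

22,2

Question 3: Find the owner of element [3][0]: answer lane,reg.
12,0

r=3⇒gr=3,Rb=0  c=0⇒th=0,odd=0
L=3*4+0=12  i=0*2+0=0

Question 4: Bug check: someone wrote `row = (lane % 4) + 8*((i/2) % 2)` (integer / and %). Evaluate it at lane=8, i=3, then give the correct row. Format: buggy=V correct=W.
buggy=8 correct=10

`(lane % 4) + 8*((i/2) % 2)`[8,3]=>8
lane 8: grp=2 (8/4), tig=0 (8%4)
i=3: r=2+8=10, c=0*2+1=1
row: 8 vs 10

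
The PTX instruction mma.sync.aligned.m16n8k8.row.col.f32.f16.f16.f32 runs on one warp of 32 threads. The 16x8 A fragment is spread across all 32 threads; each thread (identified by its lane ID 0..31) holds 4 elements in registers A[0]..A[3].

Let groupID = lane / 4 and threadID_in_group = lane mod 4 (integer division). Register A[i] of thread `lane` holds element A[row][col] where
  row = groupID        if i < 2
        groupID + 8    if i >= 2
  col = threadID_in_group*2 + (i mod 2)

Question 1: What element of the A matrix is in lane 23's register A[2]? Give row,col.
L=23->g=23>>2=5, t=23&3=3
[2]->row 5+8=13  col 3·2+0=6

13,6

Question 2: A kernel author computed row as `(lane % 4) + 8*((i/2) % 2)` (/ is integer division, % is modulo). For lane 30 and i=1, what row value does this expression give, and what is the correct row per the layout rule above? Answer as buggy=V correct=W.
`(lane % 4) + 8*((i/2) % 2)`[30,1]=>2
lane 30: grp=7 (30/4), tig=2 (30%4)
i=1: r=7+0=7, c=2*2+1=5
row: 2 vs 7

buggy=2 correct=7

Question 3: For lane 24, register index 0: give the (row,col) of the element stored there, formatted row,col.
lane 24->24/4=6, 24 mod 4=0
i=0  r:6+0->6  c:2·0+0->0

6,0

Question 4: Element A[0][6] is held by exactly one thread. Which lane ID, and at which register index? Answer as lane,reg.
r:0=>grp=0,rB=0  c:6=>tig=3,lo=0
L=0*4+3=3  i=0*2+0=0

3,0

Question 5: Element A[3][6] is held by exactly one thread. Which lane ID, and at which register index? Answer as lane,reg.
r:3=>grp=3,rB=0  c:6=>tig=3,lo=0
L=3*4+3=15  i=0*2+0=0

15,0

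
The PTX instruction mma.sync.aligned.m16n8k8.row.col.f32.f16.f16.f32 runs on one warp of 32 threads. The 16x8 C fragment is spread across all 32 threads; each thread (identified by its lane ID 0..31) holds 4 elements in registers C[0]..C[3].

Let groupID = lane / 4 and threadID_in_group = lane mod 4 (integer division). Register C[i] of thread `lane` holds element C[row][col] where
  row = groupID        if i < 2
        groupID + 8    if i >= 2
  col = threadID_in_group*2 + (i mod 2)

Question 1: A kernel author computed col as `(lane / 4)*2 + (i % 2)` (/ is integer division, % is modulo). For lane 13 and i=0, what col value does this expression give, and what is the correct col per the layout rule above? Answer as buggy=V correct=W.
`(lane / 4)*2 + (i % 2)`[13,0]⇒6
lane 13: gr=3 (13/4), th=1 (13%4)
i=0: r=3+0=3, c=1*2+0=2
col: 6 vs 2

buggy=6 correct=2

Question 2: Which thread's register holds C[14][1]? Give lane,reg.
24,3

r=14⇒gr=6,Rb=1  c=1⇒th=0,odd=1
L=6*4+0=24  i=1*2+1=3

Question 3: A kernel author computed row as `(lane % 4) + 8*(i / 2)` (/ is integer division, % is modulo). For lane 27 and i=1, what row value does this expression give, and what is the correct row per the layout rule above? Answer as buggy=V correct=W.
buggy=3 correct=6

`(lane % 4) + 8*(i / 2)`[27,1]⇒3
L=27⇒gr=27>>2=6, th=27&3=3
[1]⇒row 6+0=6  col 3·2+1=7
row: 3 vs 6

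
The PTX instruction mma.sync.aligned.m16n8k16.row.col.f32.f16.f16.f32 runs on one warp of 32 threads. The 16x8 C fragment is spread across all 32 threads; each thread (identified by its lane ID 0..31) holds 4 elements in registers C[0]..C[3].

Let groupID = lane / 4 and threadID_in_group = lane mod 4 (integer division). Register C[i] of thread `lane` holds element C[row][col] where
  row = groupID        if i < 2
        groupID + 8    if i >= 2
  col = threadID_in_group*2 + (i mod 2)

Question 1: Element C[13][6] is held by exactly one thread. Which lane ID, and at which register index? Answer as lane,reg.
23,2

r=13→G=5,rhi=1  c=6→T=3,p=0
L=5*4+3=23  i=1*2+0=2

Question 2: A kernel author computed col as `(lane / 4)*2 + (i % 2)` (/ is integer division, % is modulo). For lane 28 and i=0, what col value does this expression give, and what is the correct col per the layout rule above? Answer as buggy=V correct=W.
`(lane / 4)*2 + (i % 2)`[28,0]⇒14
lane 28: gr=7 (28/4), th=0 (28%4)
i=0: r=7+0=7, c=0*2+0=0
col: 14 vs 0

buggy=14 correct=0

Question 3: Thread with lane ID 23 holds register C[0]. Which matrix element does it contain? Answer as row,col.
5,6

lane 23: G=5 (23/4), T=3 (23%4)
i=0: r=5+0=5, c=3*2+0=6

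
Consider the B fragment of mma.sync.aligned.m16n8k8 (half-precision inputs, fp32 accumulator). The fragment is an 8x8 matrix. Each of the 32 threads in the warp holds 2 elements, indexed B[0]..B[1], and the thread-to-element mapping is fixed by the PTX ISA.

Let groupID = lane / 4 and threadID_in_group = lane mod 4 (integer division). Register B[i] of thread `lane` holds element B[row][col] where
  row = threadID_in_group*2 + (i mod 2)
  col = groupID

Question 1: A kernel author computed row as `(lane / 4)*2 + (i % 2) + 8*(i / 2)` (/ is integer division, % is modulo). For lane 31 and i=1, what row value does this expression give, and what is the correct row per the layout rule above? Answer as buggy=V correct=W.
buggy=15 correct=7

`(lane / 4)*2 + (i % 2) + 8*(i / 2)`[31,1]->15
lane 31->31/4=7, 31 mod 4=3
i=1  r:2·3+1->7  c:7
row: 15 vs 7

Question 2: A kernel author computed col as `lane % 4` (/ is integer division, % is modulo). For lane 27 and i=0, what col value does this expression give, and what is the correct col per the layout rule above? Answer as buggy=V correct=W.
`lane % 4`[27,0]->3
lane 27: gid=6 (27/4), tid=3 (27%4)
i=0: r=3*2+0=6, c=gid=6
col: 3 vs 6

buggy=3 correct=6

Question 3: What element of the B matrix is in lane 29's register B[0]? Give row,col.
lane 29: g=7 (29/4), t=1 (29%4)
i=0: r=1*2+0=2, c=g=7

2,7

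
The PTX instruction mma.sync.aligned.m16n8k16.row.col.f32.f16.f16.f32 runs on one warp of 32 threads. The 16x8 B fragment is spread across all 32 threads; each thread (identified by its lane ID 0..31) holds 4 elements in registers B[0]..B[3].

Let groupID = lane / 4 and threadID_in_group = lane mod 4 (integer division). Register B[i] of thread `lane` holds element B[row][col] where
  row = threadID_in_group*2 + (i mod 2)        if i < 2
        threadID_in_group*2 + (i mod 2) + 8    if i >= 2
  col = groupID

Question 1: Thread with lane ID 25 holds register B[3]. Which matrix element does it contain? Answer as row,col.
L=25->g=25>>2=6, t=25&3=1
[3]->row 1·2+1+8=11  col g=6

11,6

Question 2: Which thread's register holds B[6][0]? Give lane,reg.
3,0

c=0→G=0  r=6→rhi=0,T=3,p=0
L=0*4+3=3  i=0*2+0=0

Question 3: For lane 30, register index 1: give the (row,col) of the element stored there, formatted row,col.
5,7

30: g=7,t=2
[1] (2*2+1+0,7) = (5,7)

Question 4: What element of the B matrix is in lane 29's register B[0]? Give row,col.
2,7

29: gr=7,th=1
[0] (1*2+0+0,7) = (2,7)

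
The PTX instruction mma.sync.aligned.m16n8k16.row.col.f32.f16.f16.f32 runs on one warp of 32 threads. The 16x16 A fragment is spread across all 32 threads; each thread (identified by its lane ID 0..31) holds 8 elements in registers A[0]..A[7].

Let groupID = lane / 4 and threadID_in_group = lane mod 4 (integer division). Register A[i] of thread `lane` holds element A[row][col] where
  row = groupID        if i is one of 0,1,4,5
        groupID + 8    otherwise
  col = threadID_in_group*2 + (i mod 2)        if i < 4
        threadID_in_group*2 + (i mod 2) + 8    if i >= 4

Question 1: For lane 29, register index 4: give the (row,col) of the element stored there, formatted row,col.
7,10

lane 29: gr=7 (29/4), th=1 (29%4)
i=4: r=7+0=7, c=1*2+0+8=10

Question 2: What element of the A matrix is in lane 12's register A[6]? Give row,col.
11,8

12: G=3,T=0
[6] (3+8,0*2+0+8) = (11,8)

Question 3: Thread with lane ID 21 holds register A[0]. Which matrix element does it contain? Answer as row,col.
5,2

lane 21->21/4=5, 21 mod 4=1
i=0  r:5+0->5  c:2·1+0+0->2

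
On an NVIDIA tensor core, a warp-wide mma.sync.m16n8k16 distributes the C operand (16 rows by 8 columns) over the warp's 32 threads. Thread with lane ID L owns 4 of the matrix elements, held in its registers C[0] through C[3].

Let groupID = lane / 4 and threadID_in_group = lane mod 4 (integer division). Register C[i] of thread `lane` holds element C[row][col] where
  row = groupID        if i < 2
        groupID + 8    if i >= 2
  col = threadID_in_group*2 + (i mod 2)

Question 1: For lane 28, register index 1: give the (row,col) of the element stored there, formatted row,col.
lane 28: grp=7 (28/4), tig=0 (28%4)
i=1: r=7+0=7, c=0*2+1=1

7,1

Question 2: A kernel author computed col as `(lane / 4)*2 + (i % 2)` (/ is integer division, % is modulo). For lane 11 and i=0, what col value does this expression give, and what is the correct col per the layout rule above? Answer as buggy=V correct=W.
`(lane / 4)*2 + (i % 2)`[11,0]->4
11: g=2,t=3
[0] (2+0,3*2+0) = (2,6)
col: 4 vs 6

buggy=4 correct=6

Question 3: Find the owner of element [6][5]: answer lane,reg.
r=6->g=6,rb=0  c=5->t=2,b0=1
L=6*4+2=26  i=0*2+1=1

26,1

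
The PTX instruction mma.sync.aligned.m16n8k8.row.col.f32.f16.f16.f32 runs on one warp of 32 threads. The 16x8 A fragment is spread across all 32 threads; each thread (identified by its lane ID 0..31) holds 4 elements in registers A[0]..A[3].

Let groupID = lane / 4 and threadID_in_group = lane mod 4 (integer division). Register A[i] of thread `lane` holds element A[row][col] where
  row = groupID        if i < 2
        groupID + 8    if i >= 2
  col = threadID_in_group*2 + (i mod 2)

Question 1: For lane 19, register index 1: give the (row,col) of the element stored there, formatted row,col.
19: G=4,T=3
[1] (4+0,3*2+1) = (4,7)

4,7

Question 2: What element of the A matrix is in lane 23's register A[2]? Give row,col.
13,6

L=23->g=23>>2=5, t=23&3=3
[2]->row 5+8=13  col 3·2+0=6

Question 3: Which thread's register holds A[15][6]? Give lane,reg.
31,2

r=15->g=7,rb=1  c=6->t=3,b0=0
L=7*4+3=31  i=1*2+0=2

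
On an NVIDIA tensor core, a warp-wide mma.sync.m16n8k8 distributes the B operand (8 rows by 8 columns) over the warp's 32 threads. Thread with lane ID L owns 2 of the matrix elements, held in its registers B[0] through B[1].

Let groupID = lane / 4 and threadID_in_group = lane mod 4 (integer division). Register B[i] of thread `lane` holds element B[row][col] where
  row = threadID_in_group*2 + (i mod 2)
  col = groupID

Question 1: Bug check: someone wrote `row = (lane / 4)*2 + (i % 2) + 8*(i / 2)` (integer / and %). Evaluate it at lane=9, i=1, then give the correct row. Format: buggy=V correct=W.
buggy=5 correct=3

`(lane / 4)*2 + (i % 2) + 8*(i / 2)`[9,1]->5
L=9->g=9>>2=2, t=9&3=1
[1]->row 1·2+1=3  col g=2
row: 5 vs 3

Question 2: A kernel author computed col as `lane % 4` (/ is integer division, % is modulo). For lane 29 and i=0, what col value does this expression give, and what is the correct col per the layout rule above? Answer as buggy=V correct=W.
buggy=1 correct=7

`lane % 4`[29,0]->1
lane 29->29/4=7, 29 mod 4=1
i=0  r:2·1+0->2  c:7
col: 1 vs 7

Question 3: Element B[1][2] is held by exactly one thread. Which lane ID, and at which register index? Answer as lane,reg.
8,1

c=2⇒gr=2  r=1⇒th=0,odd=1
L=2*4+0=8  i=1=1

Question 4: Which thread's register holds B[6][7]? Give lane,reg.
c=7⇒gr=7  r=6⇒th=3,odd=0
L=7*4+3=31  i=0=0

31,0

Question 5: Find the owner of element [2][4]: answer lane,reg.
c:4=>grp=4  r:2=>tig=1,lo=0
L=4*4+1=17  i=0=0

17,0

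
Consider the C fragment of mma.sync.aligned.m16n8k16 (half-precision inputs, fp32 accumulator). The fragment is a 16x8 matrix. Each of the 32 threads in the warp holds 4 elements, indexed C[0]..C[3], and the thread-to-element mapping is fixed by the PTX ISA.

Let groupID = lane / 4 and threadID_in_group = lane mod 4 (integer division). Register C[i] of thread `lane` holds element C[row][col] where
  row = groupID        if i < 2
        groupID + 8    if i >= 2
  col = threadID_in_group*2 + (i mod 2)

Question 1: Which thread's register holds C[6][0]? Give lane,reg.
24,0

r=6→G=6,rhi=0  c=0→T=0,p=0
L=6*4+0=24  i=0*2+0=0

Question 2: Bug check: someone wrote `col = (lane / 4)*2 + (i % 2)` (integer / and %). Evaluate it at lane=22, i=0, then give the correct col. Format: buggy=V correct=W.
buggy=10 correct=4

`(lane / 4)*2 + (i % 2)`[22,0]->10
lane 22->22/4=5, 22 mod 4=2
i=0  r:5+0->5  c:2·2+0->4
col: 10 vs 4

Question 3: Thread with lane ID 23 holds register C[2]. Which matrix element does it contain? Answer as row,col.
13,6

lane 23⇒23/4=5, 23 mod 4=3
i=2  r:5+8⇒13  c:2·3+0⇒6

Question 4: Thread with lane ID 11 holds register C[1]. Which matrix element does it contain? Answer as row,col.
2,7

lane 11: grp=2 (11/4), tig=3 (11%4)
i=1: r=2+0=2, c=3*2+1=7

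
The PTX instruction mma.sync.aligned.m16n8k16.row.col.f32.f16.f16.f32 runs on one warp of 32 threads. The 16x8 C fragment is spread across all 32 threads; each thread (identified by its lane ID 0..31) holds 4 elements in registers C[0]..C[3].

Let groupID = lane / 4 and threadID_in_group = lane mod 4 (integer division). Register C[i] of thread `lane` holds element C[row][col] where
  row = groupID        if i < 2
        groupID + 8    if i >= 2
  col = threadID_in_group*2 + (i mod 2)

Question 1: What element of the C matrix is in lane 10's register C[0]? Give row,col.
2,4

lane 10: grp=2 (10/4), tig=2 (10%4)
i=0: r=2+0=2, c=2*2+0=4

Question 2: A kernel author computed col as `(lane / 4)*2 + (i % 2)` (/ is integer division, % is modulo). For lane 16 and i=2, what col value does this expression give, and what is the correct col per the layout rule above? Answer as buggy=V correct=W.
buggy=8 correct=0

`(lane / 4)*2 + (i % 2)`[16,2]->8
lane 16: g=4 (16/4), t=0 (16%4)
i=2: r=4+8=12, c=0*2+0=0
col: 8 vs 0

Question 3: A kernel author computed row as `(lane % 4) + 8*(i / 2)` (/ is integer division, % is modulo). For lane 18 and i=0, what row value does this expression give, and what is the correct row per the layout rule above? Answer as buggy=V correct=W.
`(lane % 4) + 8*(i / 2)`[18,0]->2
L=18->g=18>>2=4, t=18&3=2
[0]->row 4+0=4  col 2·2+0=4
row: 2 vs 4

buggy=2 correct=4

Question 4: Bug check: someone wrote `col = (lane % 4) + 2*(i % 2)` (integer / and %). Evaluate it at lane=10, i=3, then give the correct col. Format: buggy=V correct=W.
buggy=4 correct=5

`(lane % 4) + 2*(i % 2)`[10,3]→4
L=10→G=10>>2=2, T=10&3=2
[3]→row 2+8=10  col 2·2+1=5
col: 4 vs 5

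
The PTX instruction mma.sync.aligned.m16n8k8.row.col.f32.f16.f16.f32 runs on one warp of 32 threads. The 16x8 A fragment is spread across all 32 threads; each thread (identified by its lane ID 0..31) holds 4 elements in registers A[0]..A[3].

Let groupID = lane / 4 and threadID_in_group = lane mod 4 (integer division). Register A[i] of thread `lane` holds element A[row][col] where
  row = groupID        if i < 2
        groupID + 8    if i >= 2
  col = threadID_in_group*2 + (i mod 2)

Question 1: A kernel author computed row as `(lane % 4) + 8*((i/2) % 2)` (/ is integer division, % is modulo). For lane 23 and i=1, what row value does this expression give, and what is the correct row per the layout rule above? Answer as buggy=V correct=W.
buggy=3 correct=5

`(lane % 4) + 8*((i/2) % 2)`[23,1]=>3
lane 23: grp=5 (23/4), tig=3 (23%4)
i=1: r=5+0=5, c=3*2+1=7
row: 3 vs 5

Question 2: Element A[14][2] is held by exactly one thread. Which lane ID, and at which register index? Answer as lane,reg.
r: 14->gid=6,r8=1  c: 2->tid=1,i&1=0
L=6*4+1=25  i=1*2+0=2

25,2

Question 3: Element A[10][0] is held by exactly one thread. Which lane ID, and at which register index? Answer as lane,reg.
8,2

r:10=>grp=2,rB=1  c:0=>tig=0,lo=0
L=2*4+0=8  i=1*2+0=2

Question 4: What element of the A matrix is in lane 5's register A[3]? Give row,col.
9,3

5: gid=1,tid=1
[3] (1+8,1*2+1) = (9,3)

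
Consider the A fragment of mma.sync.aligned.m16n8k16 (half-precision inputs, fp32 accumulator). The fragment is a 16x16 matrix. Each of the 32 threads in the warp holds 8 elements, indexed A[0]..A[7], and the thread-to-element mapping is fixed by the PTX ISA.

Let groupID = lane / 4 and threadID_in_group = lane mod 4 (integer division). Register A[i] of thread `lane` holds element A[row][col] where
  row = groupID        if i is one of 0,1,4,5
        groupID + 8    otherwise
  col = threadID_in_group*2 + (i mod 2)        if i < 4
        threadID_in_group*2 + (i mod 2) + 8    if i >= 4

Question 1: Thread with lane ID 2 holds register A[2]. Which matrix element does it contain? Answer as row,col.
8,4

2: g=0,t=2
[2] (0+8,2*2+0+0) = (8,4)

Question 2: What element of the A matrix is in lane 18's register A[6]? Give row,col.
18: g=4,t=2
[6] (4+8,2*2+0+8) = (12,12)

12,12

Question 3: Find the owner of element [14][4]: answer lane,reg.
r=14->g=6,rb=1  c=4->cb=0,t=2,b0=0
L=6*4+2=26  i=0*4+1*2+0=2

26,2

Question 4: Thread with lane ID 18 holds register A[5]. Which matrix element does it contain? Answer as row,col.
lane 18->18/4=4, 18 mod 4=2
i=5  r:4+0->4  c:2·2+1+8->13

4,13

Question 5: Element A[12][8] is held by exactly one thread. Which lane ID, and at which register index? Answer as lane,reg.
16,6

r=12→G=4,rhi=1  c=8→chi=1,T=0,p=0
L=4*4+0=16  i=1*4+1*2+0=6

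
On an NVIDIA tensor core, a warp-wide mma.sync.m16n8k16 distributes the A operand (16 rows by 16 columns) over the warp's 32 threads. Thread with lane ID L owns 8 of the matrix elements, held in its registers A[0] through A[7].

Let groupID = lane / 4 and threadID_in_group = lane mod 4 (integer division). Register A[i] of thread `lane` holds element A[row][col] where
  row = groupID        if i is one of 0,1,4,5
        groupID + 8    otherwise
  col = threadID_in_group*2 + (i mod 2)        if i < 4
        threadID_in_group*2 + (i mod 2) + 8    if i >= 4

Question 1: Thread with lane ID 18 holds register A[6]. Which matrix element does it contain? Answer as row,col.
12,12

18: g=4,t=2
[6] (4+8,2*2+0+8) = (12,12)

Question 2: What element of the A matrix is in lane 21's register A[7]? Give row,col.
21: grp=5,tig=1
[7] (5+8,1*2+1+8) = (13,11)

13,11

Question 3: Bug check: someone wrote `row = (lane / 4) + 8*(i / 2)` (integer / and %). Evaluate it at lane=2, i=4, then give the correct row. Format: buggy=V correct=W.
`(lane / 4) + 8*(i / 2)`[2,4]->16
2: gid=0,tid=2
[4] (0+0,2*2+0+8) = (0,12)
row: 16 vs 0

buggy=16 correct=0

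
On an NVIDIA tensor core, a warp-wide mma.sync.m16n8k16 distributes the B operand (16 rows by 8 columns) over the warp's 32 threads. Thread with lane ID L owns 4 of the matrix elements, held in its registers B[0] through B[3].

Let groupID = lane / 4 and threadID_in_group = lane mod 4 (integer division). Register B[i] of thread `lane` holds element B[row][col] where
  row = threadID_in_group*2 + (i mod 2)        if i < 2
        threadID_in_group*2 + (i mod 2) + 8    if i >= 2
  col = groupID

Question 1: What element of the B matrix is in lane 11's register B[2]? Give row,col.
11: gr=2,th=3
[2] (3*2+0+8,2) = (14,2)

14,2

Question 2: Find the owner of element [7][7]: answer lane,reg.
31,1

c=7→G=7  r=7→rhi=0,T=3,p=1
L=7*4+3=31  i=0*2+1=1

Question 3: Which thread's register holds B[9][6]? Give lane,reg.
c: 6->gid=6  r: 9->r8=1,tid=0,i&1=1
L=6*4+0=24  i=1*2+1=3

24,3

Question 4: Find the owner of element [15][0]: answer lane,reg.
c=0⇒gr=0  r=15⇒Rb=1,th=3,odd=1
L=0*4+3=3  i=1*2+1=3

3,3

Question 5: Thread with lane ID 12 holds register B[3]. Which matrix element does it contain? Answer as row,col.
L=12→G=12>>2=3, T=12&3=0
[3]→row 0·2+1+8=9  col G=3

9,3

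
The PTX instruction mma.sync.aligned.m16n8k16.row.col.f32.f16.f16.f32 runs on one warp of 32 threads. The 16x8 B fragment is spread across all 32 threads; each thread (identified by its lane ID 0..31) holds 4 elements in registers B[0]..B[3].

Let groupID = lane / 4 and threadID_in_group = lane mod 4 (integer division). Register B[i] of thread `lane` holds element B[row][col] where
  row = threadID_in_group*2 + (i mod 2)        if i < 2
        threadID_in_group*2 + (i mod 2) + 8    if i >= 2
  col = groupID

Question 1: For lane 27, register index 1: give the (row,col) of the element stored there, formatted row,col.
lane 27: g=6 (27/4), t=3 (27%4)
i=1: r=3*2+1+0=7, c=g=6

7,6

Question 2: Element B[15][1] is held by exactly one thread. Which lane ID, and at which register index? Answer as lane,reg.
7,3

c=1⇒gr=1  r=15⇒Rb=1,th=3,odd=1
L=1*4+3=7  i=1*2+1=3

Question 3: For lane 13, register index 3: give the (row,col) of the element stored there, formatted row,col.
lane 13: gid=3 (13/4), tid=1 (13%4)
i=3: r=1*2+1+8=11, c=gid=3

11,3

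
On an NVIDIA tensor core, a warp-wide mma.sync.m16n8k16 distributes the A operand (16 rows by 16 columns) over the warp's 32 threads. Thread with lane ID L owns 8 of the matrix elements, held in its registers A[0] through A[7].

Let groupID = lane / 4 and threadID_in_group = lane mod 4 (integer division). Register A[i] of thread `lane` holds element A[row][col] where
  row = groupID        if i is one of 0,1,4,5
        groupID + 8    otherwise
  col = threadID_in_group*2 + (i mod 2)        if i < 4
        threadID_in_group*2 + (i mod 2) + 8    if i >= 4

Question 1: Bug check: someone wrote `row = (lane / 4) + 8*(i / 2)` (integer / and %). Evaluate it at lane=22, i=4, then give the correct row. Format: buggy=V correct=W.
buggy=21 correct=5

`(lane / 4) + 8*(i / 2)`[22,4]->21
22: gid=5,tid=2
[4] (5+0,2*2+0+8) = (5,12)
row: 21 vs 5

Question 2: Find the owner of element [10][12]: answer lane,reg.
10,6

r:10=>grp=2,rB=1  c:12=>cB=1,tig=2,lo=0
L=2*4+2=10  i=1*4+1*2+0=6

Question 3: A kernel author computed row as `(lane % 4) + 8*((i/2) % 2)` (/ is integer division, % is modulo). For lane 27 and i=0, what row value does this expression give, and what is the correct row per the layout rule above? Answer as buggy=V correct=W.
buggy=3 correct=6

`(lane % 4) + 8*((i/2) % 2)`[27,0]->3
lane 27->27/4=6, 27 mod 4=3
i=0  r:6+0->6  c:2·3+0+0->6
row: 3 vs 6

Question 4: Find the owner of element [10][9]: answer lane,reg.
r: 10->gid=2,r8=1  c: 9->c8=1,tid=0,i&1=1
L=2*4+0=8  i=1*4+1*2+1=7

8,7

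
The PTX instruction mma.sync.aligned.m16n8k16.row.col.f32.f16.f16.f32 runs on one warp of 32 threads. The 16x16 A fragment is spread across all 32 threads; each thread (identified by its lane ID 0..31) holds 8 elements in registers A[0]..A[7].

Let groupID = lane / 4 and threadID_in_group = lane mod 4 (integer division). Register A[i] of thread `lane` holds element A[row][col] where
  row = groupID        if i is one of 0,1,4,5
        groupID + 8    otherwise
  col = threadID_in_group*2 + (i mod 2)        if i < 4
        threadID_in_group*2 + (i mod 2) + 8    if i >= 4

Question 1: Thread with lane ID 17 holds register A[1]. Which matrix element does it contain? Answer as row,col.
4,3

lane 17: gr=4 (17/4), th=1 (17%4)
i=1: r=4+0=4, c=1*2+1+0=3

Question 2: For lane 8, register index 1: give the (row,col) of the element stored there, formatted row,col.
2,1

lane 8->8/4=2, 8 mod 4=0
i=1  r:2+0->2  c:2·0+1+0->1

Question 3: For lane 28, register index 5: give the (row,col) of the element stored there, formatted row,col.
lane 28→28/4=7, 28 mod 4=0
i=5  r:7+0→7  c:2·0+1+8→9

7,9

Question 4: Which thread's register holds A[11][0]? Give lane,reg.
r: 11->gid=3,r8=1  c: 0->c8=0,tid=0,i&1=0
L=3*4+0=12  i=0*4+1*2+0=2

12,2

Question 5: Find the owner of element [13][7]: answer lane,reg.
23,3

r: 13->gid=5,r8=1  c: 7->c8=0,tid=3,i&1=1
L=5*4+3=23  i=0*4+1*2+1=3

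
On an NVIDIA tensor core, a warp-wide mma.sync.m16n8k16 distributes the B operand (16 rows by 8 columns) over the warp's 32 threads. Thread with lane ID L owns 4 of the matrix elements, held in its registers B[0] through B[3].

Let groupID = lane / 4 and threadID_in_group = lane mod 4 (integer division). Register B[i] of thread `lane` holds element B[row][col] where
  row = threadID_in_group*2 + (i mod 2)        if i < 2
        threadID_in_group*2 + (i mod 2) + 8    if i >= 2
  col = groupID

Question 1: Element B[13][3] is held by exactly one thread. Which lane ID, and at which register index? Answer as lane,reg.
14,3

c:3=>grp=3  r:13=>rB=1,tig=2,lo=1
L=3*4+2=14  i=1*2+1=3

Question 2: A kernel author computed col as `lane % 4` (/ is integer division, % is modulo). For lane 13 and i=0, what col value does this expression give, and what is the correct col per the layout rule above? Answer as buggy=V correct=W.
`lane % 4`[13,0]→1
lane 13→13/4=3, 13 mod 4=1
i=0  r:2·1+0+0→2  c:3
col: 1 vs 3

buggy=1 correct=3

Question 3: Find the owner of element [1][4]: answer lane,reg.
c=4⇒gr=4  r=1⇒Rb=0,th=0,odd=1
L=4*4+0=16  i=0*2+1=1

16,1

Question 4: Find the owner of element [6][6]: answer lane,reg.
27,0

c=6⇒gr=6  r=6⇒Rb=0,th=3,odd=0
L=6*4+3=27  i=0*2+0=0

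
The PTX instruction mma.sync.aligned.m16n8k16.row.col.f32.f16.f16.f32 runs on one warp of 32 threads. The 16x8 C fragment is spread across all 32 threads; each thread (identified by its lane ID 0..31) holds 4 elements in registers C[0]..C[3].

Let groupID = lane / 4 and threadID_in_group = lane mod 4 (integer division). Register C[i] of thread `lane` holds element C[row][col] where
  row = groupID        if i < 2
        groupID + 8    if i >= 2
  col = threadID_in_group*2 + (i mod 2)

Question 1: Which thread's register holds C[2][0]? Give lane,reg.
r=2→G=2,rhi=0  c=0→T=0,p=0
L=2*4+0=8  i=0*2+0=0

8,0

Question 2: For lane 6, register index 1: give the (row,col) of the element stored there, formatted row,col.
1,5

6: g=1,t=2
[1] (1+0,2*2+1) = (1,5)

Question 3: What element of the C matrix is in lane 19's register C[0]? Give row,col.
4,6

lane 19->19/4=4, 19 mod 4=3
i=0  r:4+0->4  c:2·3+0->6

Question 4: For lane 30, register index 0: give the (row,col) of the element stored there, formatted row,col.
7,4

30: gr=7,th=2
[0] (7+0,2*2+0) = (7,4)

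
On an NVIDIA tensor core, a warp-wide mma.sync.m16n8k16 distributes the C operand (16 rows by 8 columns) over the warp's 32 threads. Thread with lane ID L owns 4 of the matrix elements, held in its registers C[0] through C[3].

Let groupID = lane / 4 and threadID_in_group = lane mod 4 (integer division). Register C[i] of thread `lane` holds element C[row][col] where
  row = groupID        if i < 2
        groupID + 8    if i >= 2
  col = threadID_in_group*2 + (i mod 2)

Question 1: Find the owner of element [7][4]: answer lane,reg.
r=7→G=7,rhi=0  c=4→T=2,p=0
L=7*4+2=30  i=0*2+0=0

30,0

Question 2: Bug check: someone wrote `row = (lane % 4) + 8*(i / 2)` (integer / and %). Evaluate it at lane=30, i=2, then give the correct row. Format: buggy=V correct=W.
buggy=10 correct=15

`(lane % 4) + 8*(i / 2)`[30,2]⇒10
lane 30⇒30/4=7, 30 mod 4=2
i=2  r:7+8⇒15  c:2·2+0⇒4
row: 10 vs 15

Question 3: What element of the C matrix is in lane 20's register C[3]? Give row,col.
13,1

20: g=5,t=0
[3] (5+8,0*2+1) = (13,1)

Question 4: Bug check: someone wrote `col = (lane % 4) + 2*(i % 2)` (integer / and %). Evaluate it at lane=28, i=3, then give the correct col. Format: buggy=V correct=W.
buggy=2 correct=1

`(lane % 4) + 2*(i % 2)`[28,3]->2
lane 28->28/4=7, 28 mod 4=0
i=3  r:7+8->15  c:2·0+1->1
col: 2 vs 1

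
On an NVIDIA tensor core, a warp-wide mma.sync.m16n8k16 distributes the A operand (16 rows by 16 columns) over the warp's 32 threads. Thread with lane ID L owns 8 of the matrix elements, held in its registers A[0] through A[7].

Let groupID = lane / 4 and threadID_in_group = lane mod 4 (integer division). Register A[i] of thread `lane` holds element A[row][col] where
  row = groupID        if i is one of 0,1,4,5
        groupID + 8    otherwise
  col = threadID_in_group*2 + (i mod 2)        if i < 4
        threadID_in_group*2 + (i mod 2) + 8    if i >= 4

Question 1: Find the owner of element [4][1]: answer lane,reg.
16,1

r: 4->gid=4,r8=0  c: 1->c8=0,tid=0,i&1=1
L=4*4+0=16  i=0*4+0*2+1=1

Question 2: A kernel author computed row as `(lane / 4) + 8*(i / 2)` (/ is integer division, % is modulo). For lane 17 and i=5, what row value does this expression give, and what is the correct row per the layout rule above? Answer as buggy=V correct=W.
`(lane / 4) + 8*(i / 2)`[17,5]->20
lane 17->17/4=4, 17 mod 4=1
i=5  r:4+0->4  c:2·1+1+8->11
row: 20 vs 4

buggy=20 correct=4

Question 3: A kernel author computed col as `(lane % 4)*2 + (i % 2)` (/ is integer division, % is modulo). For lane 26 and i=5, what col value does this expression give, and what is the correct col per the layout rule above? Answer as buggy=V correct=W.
buggy=5 correct=13

`(lane % 4)*2 + (i % 2)`[26,5]→5
26: G=6,T=2
[5] (6+0,2*2+1+8) = (6,13)
col: 5 vs 13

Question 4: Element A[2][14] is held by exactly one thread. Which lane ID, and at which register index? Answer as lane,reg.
r=2->g=2,rb=0  c=14->cb=1,t=3,b0=0
L=2*4+3=11  i=1*4+0*2+0=4

11,4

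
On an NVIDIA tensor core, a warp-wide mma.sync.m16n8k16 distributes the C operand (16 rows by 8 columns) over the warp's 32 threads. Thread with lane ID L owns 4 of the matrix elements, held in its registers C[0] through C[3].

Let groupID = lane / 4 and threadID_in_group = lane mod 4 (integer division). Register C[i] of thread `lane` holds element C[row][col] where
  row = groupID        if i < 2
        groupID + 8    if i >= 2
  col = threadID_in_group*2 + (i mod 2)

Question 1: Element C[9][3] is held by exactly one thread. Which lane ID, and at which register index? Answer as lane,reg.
r:9=>grp=1,rB=1  c:3=>tig=1,lo=1
L=1*4+1=5  i=1*2+1=3

5,3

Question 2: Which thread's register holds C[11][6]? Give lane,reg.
15,2

r=11->g=3,rb=1  c=6->t=3,b0=0
L=3*4+3=15  i=1*2+0=2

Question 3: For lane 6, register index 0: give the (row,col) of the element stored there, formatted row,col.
L=6->gid=6>>2=1, tid=6&3=2
[0]->row 1+0=1  col 2·2+0=4

1,4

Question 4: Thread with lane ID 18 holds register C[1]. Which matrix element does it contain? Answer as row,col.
L=18->g=18>>2=4, t=18&3=2
[1]->row 4+0=4  col 2·2+1=5

4,5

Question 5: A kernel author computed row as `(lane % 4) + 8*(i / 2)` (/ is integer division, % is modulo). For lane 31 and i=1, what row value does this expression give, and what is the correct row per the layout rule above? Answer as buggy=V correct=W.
buggy=3 correct=7

`(lane % 4) + 8*(i / 2)`[31,1]→3
lane 31: G=7 (31/4), T=3 (31%4)
i=1: r=7+0=7, c=3*2+1=7
row: 3 vs 7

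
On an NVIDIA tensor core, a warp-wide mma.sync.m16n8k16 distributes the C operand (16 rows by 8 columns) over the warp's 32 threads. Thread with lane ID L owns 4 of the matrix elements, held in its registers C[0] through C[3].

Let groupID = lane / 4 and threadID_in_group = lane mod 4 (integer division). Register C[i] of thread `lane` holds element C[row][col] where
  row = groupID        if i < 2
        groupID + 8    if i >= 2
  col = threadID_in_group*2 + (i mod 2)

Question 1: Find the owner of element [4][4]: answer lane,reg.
18,0

r=4->g=4,rb=0  c=4->t=2,b0=0
L=4*4+2=18  i=0*2+0=0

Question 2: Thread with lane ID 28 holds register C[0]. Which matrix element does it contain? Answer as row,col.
28: g=7,t=0
[0] (7+0,0*2+0) = (7,0)

7,0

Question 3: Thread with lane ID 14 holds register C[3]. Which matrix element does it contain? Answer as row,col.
lane 14: g=3 (14/4), t=2 (14%4)
i=3: r=3+8=11, c=2*2+1=5

11,5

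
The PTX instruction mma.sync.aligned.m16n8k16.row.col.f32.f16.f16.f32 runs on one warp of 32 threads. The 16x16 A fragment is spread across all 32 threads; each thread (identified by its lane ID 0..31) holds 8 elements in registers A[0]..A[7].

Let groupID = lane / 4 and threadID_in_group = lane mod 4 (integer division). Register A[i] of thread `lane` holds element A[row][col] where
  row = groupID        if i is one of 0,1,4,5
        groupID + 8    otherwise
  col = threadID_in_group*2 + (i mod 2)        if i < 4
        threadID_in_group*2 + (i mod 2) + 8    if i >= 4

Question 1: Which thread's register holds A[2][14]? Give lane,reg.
11,4

r:2=>grp=2,rB=0  c:14=>cB=1,tig=3,lo=0
L=2*4+3=11  i=1*4+0*2+0=4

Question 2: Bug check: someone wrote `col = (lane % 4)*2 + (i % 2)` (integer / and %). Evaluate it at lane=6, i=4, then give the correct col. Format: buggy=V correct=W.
`(lane % 4)*2 + (i % 2)`[6,4]⇒4
L=6⇒gr=6>>2=1, th=6&3=2
[4]⇒row 1+0=1  col 2·2+0+8=12
col: 4 vs 12

buggy=4 correct=12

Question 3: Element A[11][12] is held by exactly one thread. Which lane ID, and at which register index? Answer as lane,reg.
r=11⇒gr=3,Rb=1  c=12⇒Cb=1,th=2,odd=0
L=3*4+2=14  i=1*4+1*2+0=6

14,6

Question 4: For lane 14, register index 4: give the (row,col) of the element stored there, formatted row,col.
3,12

L=14⇒gr=14>>2=3, th=14&3=2
[4]⇒row 3+0=3  col 2·2+0+8=12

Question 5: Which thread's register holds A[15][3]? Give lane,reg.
29,3

r=15→G=7,rhi=1  c=3→chi=0,T=1,p=1
L=7*4+1=29  i=0*4+1*2+1=3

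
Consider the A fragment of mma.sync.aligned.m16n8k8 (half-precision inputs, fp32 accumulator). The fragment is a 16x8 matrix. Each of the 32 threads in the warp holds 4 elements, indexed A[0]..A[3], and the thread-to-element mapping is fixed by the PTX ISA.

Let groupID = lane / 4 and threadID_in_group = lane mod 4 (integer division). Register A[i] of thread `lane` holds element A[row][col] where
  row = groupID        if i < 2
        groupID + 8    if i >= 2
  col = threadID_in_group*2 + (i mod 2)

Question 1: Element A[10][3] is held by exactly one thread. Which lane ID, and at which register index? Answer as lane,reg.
r:10=>grp=2,rB=1  c:3=>tig=1,lo=1
L=2*4+1=9  i=1*2+1=3

9,3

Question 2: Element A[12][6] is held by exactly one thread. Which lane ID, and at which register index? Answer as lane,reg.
r:12=>grp=4,rB=1  c:6=>tig=3,lo=0
L=4*4+3=19  i=1*2+0=2

19,2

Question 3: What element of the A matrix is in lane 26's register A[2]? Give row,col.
14,4

lane 26: grp=6 (26/4), tig=2 (26%4)
i=2: r=6+8=14, c=2*2+0=4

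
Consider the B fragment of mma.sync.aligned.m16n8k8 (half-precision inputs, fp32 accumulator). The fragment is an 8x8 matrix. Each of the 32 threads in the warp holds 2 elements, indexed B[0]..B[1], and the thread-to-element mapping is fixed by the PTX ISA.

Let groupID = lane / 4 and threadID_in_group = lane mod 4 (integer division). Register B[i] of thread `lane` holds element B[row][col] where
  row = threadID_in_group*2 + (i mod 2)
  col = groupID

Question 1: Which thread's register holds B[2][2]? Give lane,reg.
9,0

c=2→G=2  r=2→T=1,p=0
L=2*4+1=9  i=0=0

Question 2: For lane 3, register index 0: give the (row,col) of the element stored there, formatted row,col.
6,0

3: gid=0,tid=3
[0] (3*2+0,0) = (6,0)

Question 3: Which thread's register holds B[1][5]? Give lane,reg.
20,1

c=5⇒gr=5  r=1⇒th=0,odd=1
L=5*4+0=20  i=1=1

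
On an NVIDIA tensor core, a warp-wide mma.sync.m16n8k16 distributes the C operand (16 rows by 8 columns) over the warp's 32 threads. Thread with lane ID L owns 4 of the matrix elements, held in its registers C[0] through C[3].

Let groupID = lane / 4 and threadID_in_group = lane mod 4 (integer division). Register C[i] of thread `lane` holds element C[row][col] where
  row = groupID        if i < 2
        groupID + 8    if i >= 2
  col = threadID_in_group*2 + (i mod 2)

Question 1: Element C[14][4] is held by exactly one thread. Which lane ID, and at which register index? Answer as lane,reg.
r=14⇒gr=6,Rb=1  c=4⇒th=2,odd=0
L=6*4+2=26  i=1*2+0=2

26,2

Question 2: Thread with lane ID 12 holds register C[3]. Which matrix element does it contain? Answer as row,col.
11,1

lane 12⇒12/4=3, 12 mod 4=0
i=3  r:3+8⇒11  c:2·0+1⇒1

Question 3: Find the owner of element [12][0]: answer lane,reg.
16,2

r: 12->gid=4,r8=1  c: 0->tid=0,i&1=0
L=4*4+0=16  i=1*2+0=2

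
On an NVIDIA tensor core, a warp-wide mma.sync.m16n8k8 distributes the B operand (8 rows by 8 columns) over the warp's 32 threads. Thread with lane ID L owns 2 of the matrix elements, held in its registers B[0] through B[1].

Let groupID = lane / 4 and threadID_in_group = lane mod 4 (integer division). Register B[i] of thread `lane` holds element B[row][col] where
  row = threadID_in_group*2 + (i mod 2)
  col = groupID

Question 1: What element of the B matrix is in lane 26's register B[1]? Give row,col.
5,6

26: G=6,T=2
[1] (2*2+1,6) = (5,6)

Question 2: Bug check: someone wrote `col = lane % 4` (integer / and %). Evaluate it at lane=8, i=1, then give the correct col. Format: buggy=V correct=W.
buggy=0 correct=2

`lane % 4`[8,1]=>0
lane 8: grp=2 (8/4), tig=0 (8%4)
i=1: r=0*2+1=1, c=grp=2
col: 0 vs 2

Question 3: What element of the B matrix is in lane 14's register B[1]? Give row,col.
5,3

14: grp=3,tig=2
[1] (2*2+1,3) = (5,3)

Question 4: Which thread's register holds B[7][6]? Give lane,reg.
27,1

c=6⇒gr=6  r=7⇒th=3,odd=1
L=6*4+3=27  i=1=1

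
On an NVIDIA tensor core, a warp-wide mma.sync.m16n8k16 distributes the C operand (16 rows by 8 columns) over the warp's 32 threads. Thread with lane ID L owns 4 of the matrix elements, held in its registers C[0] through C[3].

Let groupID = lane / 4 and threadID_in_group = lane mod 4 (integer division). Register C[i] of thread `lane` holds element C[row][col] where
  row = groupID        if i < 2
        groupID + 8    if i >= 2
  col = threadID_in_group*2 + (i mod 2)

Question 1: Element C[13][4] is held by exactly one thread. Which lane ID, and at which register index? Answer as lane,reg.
r=13->g=5,rb=1  c=4->t=2,b0=0
L=5*4+2=22  i=1*2+0=2

22,2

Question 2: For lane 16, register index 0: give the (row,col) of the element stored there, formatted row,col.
4,0

16: grp=4,tig=0
[0] (4+0,0*2+0) = (4,0)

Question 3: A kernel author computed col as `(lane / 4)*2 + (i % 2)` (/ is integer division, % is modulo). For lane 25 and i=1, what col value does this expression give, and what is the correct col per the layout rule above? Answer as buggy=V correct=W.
buggy=13 correct=3

`(lane / 4)*2 + (i % 2)`[25,1]=>13
lane 25=>25/4=6, 25 mod 4=1
i=1  r:6+0=>6  c:2·1+1=>3
col: 13 vs 3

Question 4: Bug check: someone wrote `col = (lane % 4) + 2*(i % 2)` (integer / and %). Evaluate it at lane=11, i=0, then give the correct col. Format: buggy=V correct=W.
buggy=3 correct=6

`(lane % 4) + 2*(i % 2)`[11,0]=>3
lane 11: grp=2 (11/4), tig=3 (11%4)
i=0: r=2+0=2, c=3*2+0=6
col: 3 vs 6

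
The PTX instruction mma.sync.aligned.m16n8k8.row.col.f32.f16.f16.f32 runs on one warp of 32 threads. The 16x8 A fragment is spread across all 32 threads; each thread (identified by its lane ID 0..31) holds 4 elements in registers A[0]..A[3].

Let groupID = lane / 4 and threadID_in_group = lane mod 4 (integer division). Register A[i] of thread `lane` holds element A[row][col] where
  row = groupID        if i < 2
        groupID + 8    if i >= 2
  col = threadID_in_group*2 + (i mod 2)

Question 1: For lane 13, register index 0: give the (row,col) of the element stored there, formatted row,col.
lane 13->13/4=3, 13 mod 4=1
i=0  r:3+0->3  c:2·1+0->2

3,2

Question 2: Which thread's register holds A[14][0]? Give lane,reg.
r=14⇒gr=6,Rb=1  c=0⇒th=0,odd=0
L=6*4+0=24  i=1*2+0=2

24,2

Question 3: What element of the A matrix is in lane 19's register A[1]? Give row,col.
4,7

19: G=4,T=3
[1] (4+0,3*2+1) = (4,7)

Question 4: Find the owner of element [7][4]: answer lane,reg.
30,0

r:7=>grp=7,rB=0  c:4=>tig=2,lo=0
L=7*4+2=30  i=0*2+0=0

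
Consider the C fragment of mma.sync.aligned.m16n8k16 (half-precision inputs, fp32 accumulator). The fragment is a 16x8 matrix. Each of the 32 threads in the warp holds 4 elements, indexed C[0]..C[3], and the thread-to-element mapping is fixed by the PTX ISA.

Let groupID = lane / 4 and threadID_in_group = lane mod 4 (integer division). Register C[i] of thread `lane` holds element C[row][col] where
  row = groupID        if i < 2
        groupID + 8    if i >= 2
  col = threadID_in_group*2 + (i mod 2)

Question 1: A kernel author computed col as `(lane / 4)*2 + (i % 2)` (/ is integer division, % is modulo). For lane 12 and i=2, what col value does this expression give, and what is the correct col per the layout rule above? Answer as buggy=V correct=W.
`(lane / 4)*2 + (i % 2)`[12,2]=>6
L=12=>grp=12>>2=3, tig=12&3=0
[2]=>row 3+8=11  col 0·2+0=0
col: 6 vs 0

buggy=6 correct=0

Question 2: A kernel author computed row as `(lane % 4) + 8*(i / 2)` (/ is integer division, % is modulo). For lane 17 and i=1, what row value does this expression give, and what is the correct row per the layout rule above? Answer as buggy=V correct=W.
`(lane % 4) + 8*(i / 2)`[17,1]->1
17: g=4,t=1
[1] (4+0,1*2+1) = (4,3)
row: 1 vs 4

buggy=1 correct=4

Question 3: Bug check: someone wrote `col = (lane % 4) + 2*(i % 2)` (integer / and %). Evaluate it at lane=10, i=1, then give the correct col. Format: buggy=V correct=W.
buggy=4 correct=5

`(lane % 4) + 2*(i % 2)`[10,1]=>4
10: grp=2,tig=2
[1] (2+0,2*2+1) = (2,5)
col: 4 vs 5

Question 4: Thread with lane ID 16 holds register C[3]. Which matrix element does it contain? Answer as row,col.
16: g=4,t=0
[3] (4+8,0*2+1) = (12,1)

12,1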